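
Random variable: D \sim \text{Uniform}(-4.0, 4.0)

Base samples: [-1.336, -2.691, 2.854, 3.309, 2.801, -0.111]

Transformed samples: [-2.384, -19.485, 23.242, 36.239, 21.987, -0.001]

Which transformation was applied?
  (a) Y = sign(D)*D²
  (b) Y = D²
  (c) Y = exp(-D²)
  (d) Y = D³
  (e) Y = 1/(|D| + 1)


Checking option (d) Y = D³:
  D = -1.336 -> Y = -2.384 ✓
  D = -2.691 -> Y = -19.485 ✓
  D = 2.854 -> Y = 23.242 ✓
All samples match this transformation.

(d) D³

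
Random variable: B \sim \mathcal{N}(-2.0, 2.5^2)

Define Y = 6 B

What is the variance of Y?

For Y = aB + b: Var(Y) = a² * Var(B)
Var(B) = 2.5^2 = 6.25
Var(Y) = 6² * 6.25 = 36 * 6.25 = 225

225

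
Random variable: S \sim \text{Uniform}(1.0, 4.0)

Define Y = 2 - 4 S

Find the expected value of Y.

For Y = -4S + 2:
E[Y] = -4 * E[S] + 2
E[S] = (1 + 4)/2 = 2.5
E[Y] = -4 * 2.5 + 2 = -8

-8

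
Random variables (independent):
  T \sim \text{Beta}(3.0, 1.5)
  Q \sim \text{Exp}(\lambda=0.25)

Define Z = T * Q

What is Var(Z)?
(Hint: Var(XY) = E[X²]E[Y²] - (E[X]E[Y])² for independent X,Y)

Var(XY) = E[X²]E[Y²] - (E[X]E[Y])²
E[T] = 0.66666667, Var(T) = 0.04040404
E[Q] = 4, Var(Q) = 16
E[T²] = 0.04040404 + 0.66666667² = 0.48484848
E[Q²] = 16 + 4² = 32
Var(Z) = 0.48484848*32 - (0.66666667*4)²
= 15.515152 - 7.1111111 = 8.4040404

8.4040404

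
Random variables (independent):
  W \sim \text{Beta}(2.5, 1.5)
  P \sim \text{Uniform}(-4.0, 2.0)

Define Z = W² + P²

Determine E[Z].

E[Z] = E[W²] + E[P²]
E[W²] = Var(W) + E[W]² = 0.046875 + 0.390625 = 0.4375
E[P²] = Var(P) + E[P]² = 3 + 1 = 4
E[Z] = 0.4375 + 4 = 4.4375

4.4375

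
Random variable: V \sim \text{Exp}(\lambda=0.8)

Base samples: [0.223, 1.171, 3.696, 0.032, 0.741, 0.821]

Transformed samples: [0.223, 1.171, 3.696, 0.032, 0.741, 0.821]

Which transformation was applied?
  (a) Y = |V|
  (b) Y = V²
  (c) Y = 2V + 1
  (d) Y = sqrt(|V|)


Checking option (a) Y = |V|:
  V = 0.223 -> Y = 0.223 ✓
  V = 1.171 -> Y = 1.171 ✓
  V = 3.696 -> Y = 3.696 ✓
All samples match this transformation.

(a) |V|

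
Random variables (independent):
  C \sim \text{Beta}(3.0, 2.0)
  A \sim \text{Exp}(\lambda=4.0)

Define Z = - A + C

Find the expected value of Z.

E[Z] = 1*E[C] - 1*E[A]
E[C] = 0.6
E[A] = 0.25
E[Z] = 1*0.6 - 1*0.25 = 0.35

0.35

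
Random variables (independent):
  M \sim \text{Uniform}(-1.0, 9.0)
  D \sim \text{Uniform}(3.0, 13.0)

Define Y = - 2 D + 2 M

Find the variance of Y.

For independent RVs: Var(aX + bY) = a²Var(X) + b²Var(Y)
Var(M) = 8.3333333
Var(D) = 8.3333333
Var(Y) = 2²*8.3333333 + (-2)²*8.3333333
= 4*8.3333333 + 4*8.3333333 = 66.666667

66.666667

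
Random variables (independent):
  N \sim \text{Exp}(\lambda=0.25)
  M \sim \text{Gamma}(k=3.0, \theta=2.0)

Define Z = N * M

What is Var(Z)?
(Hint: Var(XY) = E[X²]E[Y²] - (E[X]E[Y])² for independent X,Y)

Var(XY) = E[X²]E[Y²] - (E[X]E[Y])²
E[N] = 4, Var(N) = 16
E[M] = 6, Var(M) = 12
E[N²] = 16 + 4² = 32
E[M²] = 12 + 6² = 48
Var(Z) = 32*48 - (4*6)²
= 1536 - 576 = 960

960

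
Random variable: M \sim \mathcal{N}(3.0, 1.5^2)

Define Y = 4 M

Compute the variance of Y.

For Y = aM + b: Var(Y) = a² * Var(M)
Var(M) = 1.5^2 = 2.25
Var(Y) = 4² * 2.25 = 16 * 2.25 = 36

36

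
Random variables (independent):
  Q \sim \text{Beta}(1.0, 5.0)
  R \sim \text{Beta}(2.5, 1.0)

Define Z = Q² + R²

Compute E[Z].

E[Z] = E[Q²] + E[R²]
E[Q²] = Var(Q) + E[Q]² = 0.01984127 + 0.027777778 = 0.047619048
E[R²] = Var(R) + E[R]² = 0.045351474 + 0.51020408 = 0.55555556
E[Z] = 0.047619048 + 0.55555556 = 0.6031746

0.6031746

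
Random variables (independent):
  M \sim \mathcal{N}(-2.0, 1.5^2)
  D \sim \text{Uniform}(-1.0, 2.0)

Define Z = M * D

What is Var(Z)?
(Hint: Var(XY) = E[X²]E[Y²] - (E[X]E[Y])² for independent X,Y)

Var(XY) = E[X²]E[Y²] - (E[X]E[Y])²
E[M] = -2, Var(M) = 2.25
E[D] = 0.5, Var(D) = 0.75
E[M²] = 2.25 + (-2)² = 6.25
E[D²] = 0.75 + 0.5² = 1
Var(Z) = 6.25*1 - (-2*0.5)²
= 6.25 - 1 = 5.25

5.25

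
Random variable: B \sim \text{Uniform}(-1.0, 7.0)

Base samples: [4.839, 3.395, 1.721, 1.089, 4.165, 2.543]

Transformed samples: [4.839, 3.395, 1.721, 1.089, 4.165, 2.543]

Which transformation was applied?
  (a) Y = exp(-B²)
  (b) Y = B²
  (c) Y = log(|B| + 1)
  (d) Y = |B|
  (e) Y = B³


Checking option (d) Y = |B|:
  B = 4.839 -> Y = 4.839 ✓
  B = 3.395 -> Y = 3.395 ✓
  B = 1.721 -> Y = 1.721 ✓
All samples match this transformation.

(d) |B|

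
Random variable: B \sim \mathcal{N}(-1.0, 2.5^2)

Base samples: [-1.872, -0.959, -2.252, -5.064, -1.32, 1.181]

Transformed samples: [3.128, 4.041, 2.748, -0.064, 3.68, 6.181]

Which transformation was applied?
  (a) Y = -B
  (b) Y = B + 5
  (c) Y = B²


Checking option (b) Y = B + 5:
  B = -1.872 -> Y = 3.128 ✓
  B = -0.959 -> Y = 4.041 ✓
  B = -2.252 -> Y = 2.748 ✓
All samples match this transformation.

(b) B + 5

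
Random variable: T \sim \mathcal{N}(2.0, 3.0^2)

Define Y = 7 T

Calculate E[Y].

For Y = 7T:
E[Y] = 7 * E[T]
E[T] = 2.0 = 2
E[Y] = 7 * 2 = 14

14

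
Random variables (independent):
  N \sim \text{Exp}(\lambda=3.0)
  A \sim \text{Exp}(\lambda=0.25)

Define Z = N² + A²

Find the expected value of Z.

E[Z] = E[N²] + E[A²]
E[N²] = Var(N) + E[N]² = 0.11111111 + 0.11111111 = 0.22222222
E[A²] = Var(A) + E[A]² = 16 + 16 = 32
E[Z] = 0.22222222 + 32 = 32.222222

32.222222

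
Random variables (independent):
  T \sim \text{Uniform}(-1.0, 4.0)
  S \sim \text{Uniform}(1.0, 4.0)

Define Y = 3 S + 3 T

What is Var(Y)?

For independent RVs: Var(aX + bY) = a²Var(X) + b²Var(Y)
Var(T) = 2.0833333
Var(S) = 0.75
Var(Y) = 3²*2.0833333 + 3²*0.75
= 9*2.0833333 + 9*0.75 = 25.5

25.5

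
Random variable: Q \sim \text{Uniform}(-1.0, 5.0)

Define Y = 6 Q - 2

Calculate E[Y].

For Y = 6Q - 2:
E[Y] = 6 * E[Q] - 2
E[Q] = (-1 + 5)/2 = 2
E[Y] = 6 * 2 - 2 = 10

10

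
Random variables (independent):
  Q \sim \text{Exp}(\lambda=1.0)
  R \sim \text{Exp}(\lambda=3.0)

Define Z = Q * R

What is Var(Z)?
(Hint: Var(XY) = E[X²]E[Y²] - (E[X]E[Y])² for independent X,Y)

Var(XY) = E[X²]E[Y²] - (E[X]E[Y])²
E[Q] = 1, Var(Q) = 1
E[R] = 0.33333333, Var(R) = 0.11111111
E[Q²] = 1 + 1² = 2
E[R²] = 0.11111111 + 0.33333333² = 0.22222222
Var(Z) = 2*0.22222222 - (1*0.33333333)²
= 0.44444444 - 0.11111111 = 0.33333333

0.33333333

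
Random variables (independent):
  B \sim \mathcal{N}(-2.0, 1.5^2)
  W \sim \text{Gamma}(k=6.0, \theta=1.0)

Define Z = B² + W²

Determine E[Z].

E[Z] = E[B²] + E[W²]
E[B²] = Var(B) + E[B]² = 2.25 + 4 = 6.25
E[W²] = Var(W) + E[W]² = 6 + 36 = 42
E[Z] = 6.25 + 42 = 48.25

48.25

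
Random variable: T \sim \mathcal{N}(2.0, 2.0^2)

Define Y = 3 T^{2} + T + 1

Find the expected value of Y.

E[Y] = 3*E[T²] + 1*E[T] + 1
E[T] = 2
E[T²] = Var(T) + (E[T])² = 4 + 4 = 8
E[Y] = 3*8 + 1*2 + 1 = 27

27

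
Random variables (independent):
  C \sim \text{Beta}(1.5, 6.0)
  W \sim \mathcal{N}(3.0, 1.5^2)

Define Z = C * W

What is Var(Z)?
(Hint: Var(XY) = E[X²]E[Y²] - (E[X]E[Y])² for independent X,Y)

Var(XY) = E[X²]E[Y²] - (E[X]E[Y])²
E[C] = 0.2, Var(C) = 0.018823529
E[W] = 3, Var(W) = 2.25
E[C²] = 0.018823529 + 0.2² = 0.058823529
E[W²] = 2.25 + 3² = 11.25
Var(Z) = 0.058823529*11.25 - (0.2*3)²
= 0.66176471 - 0.36 = 0.30176471

0.30176471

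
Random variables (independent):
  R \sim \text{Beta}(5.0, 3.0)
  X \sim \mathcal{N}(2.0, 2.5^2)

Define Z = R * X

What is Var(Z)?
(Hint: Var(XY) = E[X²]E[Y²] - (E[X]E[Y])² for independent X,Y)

Var(XY) = E[X²]E[Y²] - (E[X]E[Y])²
E[R] = 0.625, Var(R) = 0.026041667
E[X] = 2, Var(X) = 6.25
E[R²] = 0.026041667 + 0.625² = 0.41666667
E[X²] = 6.25 + 2² = 10.25
Var(Z) = 0.41666667*10.25 - (0.625*2)²
= 4.2708333 - 1.5625 = 2.7083333

2.7083333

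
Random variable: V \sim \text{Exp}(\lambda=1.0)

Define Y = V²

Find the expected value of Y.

E[V²] = Var(V) + (E[V])² = 1 + 1 = 2

2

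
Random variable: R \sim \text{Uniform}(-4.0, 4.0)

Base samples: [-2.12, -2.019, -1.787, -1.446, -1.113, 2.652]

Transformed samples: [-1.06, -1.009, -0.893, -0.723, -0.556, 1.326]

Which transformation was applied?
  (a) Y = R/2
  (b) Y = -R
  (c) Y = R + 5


Checking option (a) Y = R/2:
  R = -2.12 -> Y = -1.06 ✓
  R = -2.019 -> Y = -1.009 ✓
  R = -1.787 -> Y = -0.893 ✓
All samples match this transformation.

(a) R/2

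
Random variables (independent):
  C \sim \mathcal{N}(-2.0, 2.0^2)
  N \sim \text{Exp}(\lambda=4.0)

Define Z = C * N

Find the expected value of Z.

For independent RVs: E[XY] = E[X]*E[Y]
E[C] = -2
E[N] = 0.25
E[Z] = -2 * 0.25 = -0.5

-0.5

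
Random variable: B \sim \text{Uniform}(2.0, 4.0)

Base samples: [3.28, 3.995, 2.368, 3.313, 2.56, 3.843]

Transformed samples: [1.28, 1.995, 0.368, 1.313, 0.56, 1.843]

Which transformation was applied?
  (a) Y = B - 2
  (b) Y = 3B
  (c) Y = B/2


Checking option (a) Y = B - 2:
  B = 3.28 -> Y = 1.28 ✓
  B = 3.995 -> Y = 1.995 ✓
  B = 2.368 -> Y = 0.368 ✓
All samples match this transformation.

(a) B - 2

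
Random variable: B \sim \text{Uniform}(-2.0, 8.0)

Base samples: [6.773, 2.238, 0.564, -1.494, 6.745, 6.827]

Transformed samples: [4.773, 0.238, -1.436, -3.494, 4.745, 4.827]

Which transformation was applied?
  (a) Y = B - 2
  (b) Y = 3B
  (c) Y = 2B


Checking option (a) Y = B - 2:
  B = 6.773 -> Y = 4.773 ✓
  B = 2.238 -> Y = 0.238 ✓
  B = 0.564 -> Y = -1.436 ✓
All samples match this transformation.

(a) B - 2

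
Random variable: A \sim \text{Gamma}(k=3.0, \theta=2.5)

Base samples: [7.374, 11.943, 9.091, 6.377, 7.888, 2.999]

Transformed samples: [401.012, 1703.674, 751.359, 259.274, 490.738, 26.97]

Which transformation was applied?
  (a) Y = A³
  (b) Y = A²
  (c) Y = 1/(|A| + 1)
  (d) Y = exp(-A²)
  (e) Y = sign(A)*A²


Checking option (a) Y = A³:
  A = 7.374 -> Y = 401.012 ✓
  A = 11.943 -> Y = 1703.674 ✓
  A = 9.091 -> Y = 751.359 ✓
All samples match this transformation.

(a) A³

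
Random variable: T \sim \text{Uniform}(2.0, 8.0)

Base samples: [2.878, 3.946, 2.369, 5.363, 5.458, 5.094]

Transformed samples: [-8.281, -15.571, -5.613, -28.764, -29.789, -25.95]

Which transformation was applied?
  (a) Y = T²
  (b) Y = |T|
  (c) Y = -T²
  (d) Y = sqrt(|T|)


Checking option (c) Y = -T²:
  T = 2.878 -> Y = -8.281 ✓
  T = 3.946 -> Y = -15.571 ✓
  T = 2.369 -> Y = -5.613 ✓
All samples match this transformation.

(c) -T²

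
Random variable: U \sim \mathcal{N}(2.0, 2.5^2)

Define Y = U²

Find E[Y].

Using E[X²] = Var(X) + (E[X])²:
E[U] = 2
Var(U) = 2.5^2 = 6.25
E[U²] = 6.25 + 2² = 6.25 + 4 = 10.25

10.25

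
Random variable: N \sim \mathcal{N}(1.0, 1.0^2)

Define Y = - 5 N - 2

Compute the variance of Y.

For Y = aN + b: Var(Y) = a² * Var(N)
Var(N) = 1.0^2 = 1
Var(Y) = (-5)² * 1 = 25 * 1 = 25

25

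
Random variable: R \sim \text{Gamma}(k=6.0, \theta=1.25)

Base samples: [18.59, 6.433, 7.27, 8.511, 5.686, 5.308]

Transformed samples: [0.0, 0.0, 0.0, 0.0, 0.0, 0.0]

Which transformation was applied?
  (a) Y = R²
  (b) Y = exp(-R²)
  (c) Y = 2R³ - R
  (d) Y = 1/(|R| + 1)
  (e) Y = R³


Checking option (b) Y = exp(-R²):
  R = 18.59 -> Y = 0.0 ✓
  R = 6.433 -> Y = 0.0 ✓
  R = 7.27 -> Y = 0.0 ✓
All samples match this transformation.

(b) exp(-R²)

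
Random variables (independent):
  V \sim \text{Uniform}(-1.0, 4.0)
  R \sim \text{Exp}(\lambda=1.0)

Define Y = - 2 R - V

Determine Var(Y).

For independent RVs: Var(aX + bY) = a²Var(X) + b²Var(Y)
Var(V) = 2.0833333
Var(R) = 1
Var(Y) = (-1)²*2.0833333 + (-2)²*1
= 1*2.0833333 + 4*1 = 6.0833333

6.0833333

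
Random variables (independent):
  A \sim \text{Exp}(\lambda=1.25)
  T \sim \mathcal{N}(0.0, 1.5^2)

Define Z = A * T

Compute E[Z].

For independent RVs: E[XY] = E[X]*E[Y]
E[A] = 0.8
E[T] = 0
E[Z] = 0.8 * 0 = 0

0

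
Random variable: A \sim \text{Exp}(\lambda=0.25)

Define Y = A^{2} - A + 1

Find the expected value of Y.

E[Y] = 1*E[A²] - 1*E[A] + 1
E[A] = 4
E[A²] = Var(A) + (E[A])² = 16 + 16 = 32
E[Y] = 1*32 - 1*4 + 1 = 29

29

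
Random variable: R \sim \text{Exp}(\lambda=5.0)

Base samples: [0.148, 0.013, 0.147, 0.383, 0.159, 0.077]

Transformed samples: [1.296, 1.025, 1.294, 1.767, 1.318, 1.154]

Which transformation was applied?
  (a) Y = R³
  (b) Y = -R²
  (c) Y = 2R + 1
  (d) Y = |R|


Checking option (c) Y = 2R + 1:
  R = 0.148 -> Y = 1.296 ✓
  R = 0.013 -> Y = 1.025 ✓
  R = 0.147 -> Y = 1.294 ✓
All samples match this transformation.

(c) 2R + 1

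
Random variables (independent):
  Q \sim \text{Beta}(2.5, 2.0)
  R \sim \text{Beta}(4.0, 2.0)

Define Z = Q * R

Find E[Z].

For independent RVs: E[XY] = E[X]*E[Y]
E[Q] = 0.55555556
E[R] = 0.66666667
E[Z] = 0.55555556 * 0.66666667 = 0.37037037

0.37037037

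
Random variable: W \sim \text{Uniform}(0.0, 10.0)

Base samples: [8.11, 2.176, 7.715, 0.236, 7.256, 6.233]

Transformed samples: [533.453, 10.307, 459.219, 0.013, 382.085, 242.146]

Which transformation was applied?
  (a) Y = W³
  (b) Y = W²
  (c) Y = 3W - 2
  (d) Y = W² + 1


Checking option (a) Y = W³:
  W = 8.11 -> Y = 533.453 ✓
  W = 2.176 -> Y = 10.307 ✓
  W = 7.715 -> Y = 459.219 ✓
All samples match this transformation.

(a) W³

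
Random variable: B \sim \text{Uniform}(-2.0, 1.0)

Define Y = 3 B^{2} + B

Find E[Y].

E[Y] = 3*E[B²] + 1*E[B]
E[B] = -0.5
E[B²] = Var(B) + (E[B])² = 0.75 + 0.25 = 1
E[Y] = 3*1 + 1*(-0.5) = 2.5

2.5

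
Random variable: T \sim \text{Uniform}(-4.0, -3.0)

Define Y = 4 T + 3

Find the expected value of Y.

For Y = 4T + 3:
E[Y] = 4 * E[T] + 3
E[T] = (-4 - 3)/2 = -3.5
E[Y] = 4 * (-3.5) + 3 = -11

-11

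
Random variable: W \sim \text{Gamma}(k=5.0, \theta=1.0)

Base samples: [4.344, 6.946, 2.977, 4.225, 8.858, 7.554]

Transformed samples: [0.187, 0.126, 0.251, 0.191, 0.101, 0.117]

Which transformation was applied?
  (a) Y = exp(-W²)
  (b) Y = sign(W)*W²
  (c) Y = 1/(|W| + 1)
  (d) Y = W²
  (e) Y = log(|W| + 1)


Checking option (c) Y = 1/(|W| + 1):
  W = 4.344 -> Y = 0.187 ✓
  W = 6.946 -> Y = 0.126 ✓
  W = 2.977 -> Y = 0.251 ✓
All samples match this transformation.

(c) 1/(|W| + 1)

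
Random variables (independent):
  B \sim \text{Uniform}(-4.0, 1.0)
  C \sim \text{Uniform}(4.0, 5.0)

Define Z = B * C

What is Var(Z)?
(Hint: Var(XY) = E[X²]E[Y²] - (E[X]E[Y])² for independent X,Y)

Var(XY) = E[X²]E[Y²] - (E[X]E[Y])²
E[B] = -1.5, Var(B) = 2.0833333
E[C] = 4.5, Var(C) = 0.083333333
E[B²] = 2.0833333 + (-1.5)² = 4.3333333
E[C²] = 0.083333333 + 4.5² = 20.333333
Var(Z) = 4.3333333*20.333333 - (-1.5*4.5)²
= 88.111111 - 45.5625 = 42.548611

42.548611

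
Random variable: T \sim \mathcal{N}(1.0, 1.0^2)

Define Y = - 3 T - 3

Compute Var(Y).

For Y = aT + b: Var(Y) = a² * Var(T)
Var(T) = 1.0^2 = 1
Var(Y) = (-3)² * 1 = 9 * 1 = 9

9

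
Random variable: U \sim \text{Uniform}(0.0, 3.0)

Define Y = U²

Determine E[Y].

Using E[X²] = Var(X) + (E[X])²:
E[U] = 1.5
Var(U) = (3 - 0)^2/12 = 0.75
E[U²] = 0.75 + 1.5² = 0.75 + 2.25 = 3

3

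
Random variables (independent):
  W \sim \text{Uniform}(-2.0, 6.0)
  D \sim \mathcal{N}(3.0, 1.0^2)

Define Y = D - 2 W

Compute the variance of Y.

For independent RVs: Var(aX + bY) = a²Var(X) + b²Var(Y)
Var(W) = 5.3333333
Var(D) = 1
Var(Y) = (-2)²*5.3333333 + 1²*1
= 4*5.3333333 + 1*1 = 22.333333

22.333333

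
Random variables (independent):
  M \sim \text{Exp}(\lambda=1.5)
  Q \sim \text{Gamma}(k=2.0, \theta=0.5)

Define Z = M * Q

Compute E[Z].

For independent RVs: E[XY] = E[X]*E[Y]
E[M] = 0.66666667
E[Q] = 1
E[Z] = 0.66666667 * 1 = 0.66666667

0.66666667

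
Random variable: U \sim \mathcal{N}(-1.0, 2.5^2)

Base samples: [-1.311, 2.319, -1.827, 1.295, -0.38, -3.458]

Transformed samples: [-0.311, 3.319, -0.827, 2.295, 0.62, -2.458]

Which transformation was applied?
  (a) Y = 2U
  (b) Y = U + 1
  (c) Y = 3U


Checking option (b) Y = U + 1:
  U = -1.311 -> Y = -0.311 ✓
  U = 2.319 -> Y = 3.319 ✓
  U = -1.827 -> Y = -0.827 ✓
All samples match this transformation.

(b) U + 1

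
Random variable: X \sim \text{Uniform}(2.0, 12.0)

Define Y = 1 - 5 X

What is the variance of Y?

For Y = aX + b: Var(Y) = a² * Var(X)
Var(X) = (12 - 2)^2/12 = 8.3333333
Var(Y) = (-5)² * 8.3333333 = 25 * 8.3333333 = 208.33333

208.33333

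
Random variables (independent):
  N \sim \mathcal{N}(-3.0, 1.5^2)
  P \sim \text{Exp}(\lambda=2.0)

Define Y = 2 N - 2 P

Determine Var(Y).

For independent RVs: Var(aX + bY) = a²Var(X) + b²Var(Y)
Var(N) = 2.25
Var(P) = 0.25
Var(Y) = 2²*2.25 + (-2)²*0.25
= 4*2.25 + 4*0.25 = 10

10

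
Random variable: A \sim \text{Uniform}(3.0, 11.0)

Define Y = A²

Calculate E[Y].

E[A²] = Var(A) + (E[A])² = 5.3333333 + 49 = 54.333333

54.333333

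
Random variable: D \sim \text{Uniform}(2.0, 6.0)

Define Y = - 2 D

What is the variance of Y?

For Y = aD + b: Var(Y) = a² * Var(D)
Var(D) = (6 - 2)^2/12 = 1.3333333
Var(Y) = (-2)² * 1.3333333 = 4 * 1.3333333 = 5.3333333

5.3333333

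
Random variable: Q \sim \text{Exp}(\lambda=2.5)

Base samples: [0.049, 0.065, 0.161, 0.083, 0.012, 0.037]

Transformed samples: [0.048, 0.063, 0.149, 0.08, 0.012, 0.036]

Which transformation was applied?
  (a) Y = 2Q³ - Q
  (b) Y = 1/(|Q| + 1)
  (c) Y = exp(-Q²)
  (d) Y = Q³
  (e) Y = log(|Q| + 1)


Checking option (e) Y = log(|Q| + 1):
  Q = 0.049 -> Y = 0.048 ✓
  Q = 0.065 -> Y = 0.063 ✓
  Q = 0.161 -> Y = 0.149 ✓
All samples match this transformation.

(e) log(|Q| + 1)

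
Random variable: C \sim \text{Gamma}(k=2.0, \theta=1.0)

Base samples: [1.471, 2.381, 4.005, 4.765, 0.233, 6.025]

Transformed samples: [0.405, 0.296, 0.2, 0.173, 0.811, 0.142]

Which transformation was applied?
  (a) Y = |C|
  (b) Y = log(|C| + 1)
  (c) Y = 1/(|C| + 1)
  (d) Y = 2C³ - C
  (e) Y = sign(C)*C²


Checking option (c) Y = 1/(|C| + 1):
  C = 1.471 -> Y = 0.405 ✓
  C = 2.381 -> Y = 0.296 ✓
  C = 4.005 -> Y = 0.2 ✓
All samples match this transformation.

(c) 1/(|C| + 1)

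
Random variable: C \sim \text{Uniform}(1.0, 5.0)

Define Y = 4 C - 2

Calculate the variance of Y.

For Y = aC + b: Var(Y) = a² * Var(C)
Var(C) = (5 - 1)^2/12 = 1.3333333
Var(Y) = 4² * 1.3333333 = 16 * 1.3333333 = 21.333333

21.333333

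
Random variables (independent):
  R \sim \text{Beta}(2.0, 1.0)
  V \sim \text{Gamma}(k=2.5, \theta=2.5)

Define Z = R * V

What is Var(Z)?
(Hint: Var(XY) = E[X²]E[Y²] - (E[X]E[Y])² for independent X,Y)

Var(XY) = E[X²]E[Y²] - (E[X]E[Y])²
E[R] = 0.66666667, Var(R) = 0.055555556
E[V] = 6.25, Var(V) = 15.625
E[R²] = 0.055555556 + 0.66666667² = 0.5
E[V²] = 15.625 + 6.25² = 54.6875
Var(Z) = 0.5*54.6875 - (0.66666667*6.25)²
= 27.34375 - 17.361111 = 9.9826389

9.9826389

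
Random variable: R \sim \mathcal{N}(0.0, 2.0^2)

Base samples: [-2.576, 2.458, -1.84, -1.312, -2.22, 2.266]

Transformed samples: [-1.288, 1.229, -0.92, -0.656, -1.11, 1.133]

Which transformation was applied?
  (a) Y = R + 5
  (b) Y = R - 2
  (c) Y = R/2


Checking option (c) Y = R/2:
  R = -2.576 -> Y = -1.288 ✓
  R = 2.458 -> Y = 1.229 ✓
  R = -1.84 -> Y = -0.92 ✓
All samples match this transformation.

(c) R/2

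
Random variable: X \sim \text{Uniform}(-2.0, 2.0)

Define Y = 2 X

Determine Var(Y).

For Y = aX + b: Var(Y) = a² * Var(X)
Var(X) = (2 + 2)^2/12 = 1.3333333
Var(Y) = 2² * 1.3333333 = 4 * 1.3333333 = 5.3333333

5.3333333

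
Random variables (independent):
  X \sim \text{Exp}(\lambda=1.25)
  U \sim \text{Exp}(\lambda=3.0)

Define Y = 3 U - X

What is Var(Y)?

For independent RVs: Var(aX + bY) = a²Var(X) + b²Var(Y)
Var(X) = 0.64
Var(U) = 0.11111111
Var(Y) = (-1)²*0.64 + 3²*0.11111111
= 1*0.64 + 9*0.11111111 = 1.64

1.64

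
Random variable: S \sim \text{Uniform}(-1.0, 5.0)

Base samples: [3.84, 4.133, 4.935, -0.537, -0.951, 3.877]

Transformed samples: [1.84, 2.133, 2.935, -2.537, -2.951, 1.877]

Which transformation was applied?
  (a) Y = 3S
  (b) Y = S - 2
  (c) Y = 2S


Checking option (b) Y = S - 2:
  S = 3.84 -> Y = 1.84 ✓
  S = 4.133 -> Y = 2.133 ✓
  S = 4.935 -> Y = 2.935 ✓
All samples match this transformation.

(b) S - 2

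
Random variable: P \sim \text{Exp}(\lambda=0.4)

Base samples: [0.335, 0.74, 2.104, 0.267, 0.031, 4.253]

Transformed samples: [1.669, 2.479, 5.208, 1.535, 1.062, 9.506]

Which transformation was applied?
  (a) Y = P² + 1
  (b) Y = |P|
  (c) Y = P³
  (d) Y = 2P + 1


Checking option (d) Y = 2P + 1:
  P = 0.335 -> Y = 1.669 ✓
  P = 0.74 -> Y = 2.479 ✓
  P = 2.104 -> Y = 5.208 ✓
All samples match this transformation.

(d) 2P + 1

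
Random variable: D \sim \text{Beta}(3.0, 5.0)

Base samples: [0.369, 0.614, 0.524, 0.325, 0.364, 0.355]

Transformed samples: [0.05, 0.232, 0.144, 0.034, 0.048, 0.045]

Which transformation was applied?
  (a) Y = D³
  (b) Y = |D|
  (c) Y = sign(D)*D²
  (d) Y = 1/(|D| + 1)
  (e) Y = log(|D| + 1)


Checking option (a) Y = D³:
  D = 0.369 -> Y = 0.05 ✓
  D = 0.614 -> Y = 0.232 ✓
  D = 0.524 -> Y = 0.144 ✓
All samples match this transformation.

(a) D³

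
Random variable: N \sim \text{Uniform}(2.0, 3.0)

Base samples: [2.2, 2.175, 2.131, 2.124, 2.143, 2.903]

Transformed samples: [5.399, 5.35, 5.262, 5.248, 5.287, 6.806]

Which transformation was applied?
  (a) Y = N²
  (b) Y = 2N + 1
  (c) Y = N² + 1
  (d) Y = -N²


Checking option (b) Y = 2N + 1:
  N = 2.2 -> Y = 5.399 ✓
  N = 2.175 -> Y = 5.35 ✓
  N = 2.131 -> Y = 5.262 ✓
All samples match this transformation.

(b) 2N + 1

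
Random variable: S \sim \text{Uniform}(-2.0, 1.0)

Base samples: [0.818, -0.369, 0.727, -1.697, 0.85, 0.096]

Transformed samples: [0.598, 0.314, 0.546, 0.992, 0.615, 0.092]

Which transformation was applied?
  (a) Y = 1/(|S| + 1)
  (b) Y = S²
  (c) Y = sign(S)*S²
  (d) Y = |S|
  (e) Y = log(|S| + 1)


Checking option (e) Y = log(|S| + 1):
  S = 0.818 -> Y = 0.598 ✓
  S = -0.369 -> Y = 0.314 ✓
  S = 0.727 -> Y = 0.546 ✓
All samples match this transformation.

(e) log(|S| + 1)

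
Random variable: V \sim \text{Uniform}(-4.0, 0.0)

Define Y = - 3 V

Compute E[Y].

For Y = -3V:
E[Y] = -3 * E[V]
E[V] = (-4 + 0)/2 = -2
E[Y] = -3 * (-2) = 6

6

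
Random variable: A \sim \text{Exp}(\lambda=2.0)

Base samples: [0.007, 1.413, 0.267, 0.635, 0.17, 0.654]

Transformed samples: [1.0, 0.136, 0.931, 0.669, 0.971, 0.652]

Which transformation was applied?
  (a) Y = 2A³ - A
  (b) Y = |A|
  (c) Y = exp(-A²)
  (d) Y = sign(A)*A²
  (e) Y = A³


Checking option (c) Y = exp(-A²):
  A = 0.007 -> Y = 1.0 ✓
  A = 1.413 -> Y = 0.136 ✓
  A = 0.267 -> Y = 0.931 ✓
All samples match this transformation.

(c) exp(-A²)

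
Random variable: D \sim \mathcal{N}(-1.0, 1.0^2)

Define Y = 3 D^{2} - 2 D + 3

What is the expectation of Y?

E[Y] = 3*E[D²] - 2*E[D] + 3
E[D] = -1
E[D²] = Var(D) + (E[D])² = 1 + 1 = 2
E[Y] = 3*2 - 2*(-1) + 3 = 11

11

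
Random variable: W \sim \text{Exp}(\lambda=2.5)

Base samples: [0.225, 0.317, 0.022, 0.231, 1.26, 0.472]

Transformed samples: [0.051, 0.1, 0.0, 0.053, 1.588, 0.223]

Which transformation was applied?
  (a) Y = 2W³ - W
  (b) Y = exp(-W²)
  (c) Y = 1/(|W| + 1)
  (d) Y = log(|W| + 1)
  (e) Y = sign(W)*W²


Checking option (e) Y = sign(W)*W²:
  W = 0.225 -> Y = 0.051 ✓
  W = 0.317 -> Y = 0.1 ✓
  W = 0.022 -> Y = 0.0 ✓
All samples match this transformation.

(e) sign(W)*W²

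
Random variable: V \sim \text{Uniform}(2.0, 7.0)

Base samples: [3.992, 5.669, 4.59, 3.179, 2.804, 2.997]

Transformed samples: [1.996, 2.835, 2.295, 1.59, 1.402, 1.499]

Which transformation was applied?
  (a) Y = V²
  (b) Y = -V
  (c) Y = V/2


Checking option (c) Y = V/2:
  V = 3.992 -> Y = 1.996 ✓
  V = 5.669 -> Y = 2.835 ✓
  V = 4.59 -> Y = 2.295 ✓
All samples match this transformation.

(c) V/2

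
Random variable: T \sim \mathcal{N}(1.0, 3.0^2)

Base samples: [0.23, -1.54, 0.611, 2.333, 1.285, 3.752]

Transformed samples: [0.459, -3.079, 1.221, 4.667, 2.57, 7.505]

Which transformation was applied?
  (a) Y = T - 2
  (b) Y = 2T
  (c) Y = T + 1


Checking option (b) Y = 2T:
  T = 0.23 -> Y = 0.459 ✓
  T = -1.54 -> Y = -3.079 ✓
  T = 0.611 -> Y = 1.221 ✓
All samples match this transformation.

(b) 2T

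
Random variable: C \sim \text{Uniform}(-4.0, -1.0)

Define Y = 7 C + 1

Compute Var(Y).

For Y = aC + b: Var(Y) = a² * Var(C)
Var(C) = (-1 + 4)^2/12 = 0.75
Var(Y) = 7² * 0.75 = 49 * 0.75 = 36.75

36.75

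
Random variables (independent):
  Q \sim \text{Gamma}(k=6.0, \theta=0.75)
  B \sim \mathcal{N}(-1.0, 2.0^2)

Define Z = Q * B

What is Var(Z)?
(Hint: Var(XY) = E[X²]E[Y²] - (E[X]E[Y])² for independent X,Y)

Var(XY) = E[X²]E[Y²] - (E[X]E[Y])²
E[Q] = 4.5, Var(Q) = 3.375
E[B] = -1, Var(B) = 4
E[Q²] = 3.375 + 4.5² = 23.625
E[B²] = 4 + (-1)² = 5
Var(Z) = 23.625*5 - (4.5*(-1))²
= 118.125 - 20.25 = 97.875

97.875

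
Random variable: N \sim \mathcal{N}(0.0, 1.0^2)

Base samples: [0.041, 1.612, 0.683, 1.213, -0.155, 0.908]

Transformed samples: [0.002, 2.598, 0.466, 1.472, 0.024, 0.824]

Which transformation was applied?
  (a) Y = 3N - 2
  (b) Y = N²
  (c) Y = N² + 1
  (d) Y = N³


Checking option (b) Y = N²:
  N = 0.041 -> Y = 0.002 ✓
  N = 1.612 -> Y = 2.598 ✓
  N = 0.683 -> Y = 0.466 ✓
All samples match this transformation.

(b) N²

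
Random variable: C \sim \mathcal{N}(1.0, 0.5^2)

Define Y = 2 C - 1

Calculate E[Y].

For Y = 2C - 1:
E[Y] = 2 * E[C] - 1
E[C] = 1.0 = 1
E[Y] = 2 * 1 - 1 = 1

1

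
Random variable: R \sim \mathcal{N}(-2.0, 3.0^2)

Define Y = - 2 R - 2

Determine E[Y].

For Y = -2R - 2:
E[Y] = -2 * E[R] - 2
E[R] = -2.0 = -2
E[Y] = -2 * (-2) - 2 = 2

2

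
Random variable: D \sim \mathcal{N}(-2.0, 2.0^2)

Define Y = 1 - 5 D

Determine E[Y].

For Y = -5D + 1:
E[Y] = -5 * E[D] + 1
E[D] = -2.0 = -2
E[Y] = -5 * (-2) + 1 = 11

11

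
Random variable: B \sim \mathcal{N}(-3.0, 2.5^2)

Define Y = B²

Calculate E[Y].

Using E[X²] = Var(X) + (E[X])²:
E[B] = -3
Var(B) = 2.5^2 = 6.25
E[B²] = 6.25 + (-3)² = 6.25 + 9 = 15.25

15.25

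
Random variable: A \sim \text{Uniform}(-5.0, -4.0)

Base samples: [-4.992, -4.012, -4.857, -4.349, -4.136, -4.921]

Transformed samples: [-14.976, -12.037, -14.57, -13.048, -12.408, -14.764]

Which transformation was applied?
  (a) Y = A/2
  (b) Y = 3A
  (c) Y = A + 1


Checking option (b) Y = 3A:
  A = -4.992 -> Y = -14.976 ✓
  A = -4.012 -> Y = -12.037 ✓
  A = -4.857 -> Y = -14.57 ✓
All samples match this transformation.

(b) 3A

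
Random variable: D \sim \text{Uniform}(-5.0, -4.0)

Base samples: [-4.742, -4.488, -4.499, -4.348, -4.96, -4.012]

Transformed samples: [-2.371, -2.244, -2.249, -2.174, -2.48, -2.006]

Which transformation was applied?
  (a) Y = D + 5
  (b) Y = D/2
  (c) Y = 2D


Checking option (b) Y = D/2:
  D = -4.742 -> Y = -2.371 ✓
  D = -4.488 -> Y = -2.244 ✓
  D = -4.499 -> Y = -2.249 ✓
All samples match this transformation.

(b) D/2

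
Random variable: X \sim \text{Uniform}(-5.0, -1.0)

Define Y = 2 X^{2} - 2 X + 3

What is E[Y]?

E[Y] = 2*E[X²] - 2*E[X] + 3
E[X] = -3
E[X²] = Var(X) + (E[X])² = 1.3333333 + 9 = 10.333333
E[Y] = 2*10.333333 - 2*(-3) + 3 = 29.666667

29.666667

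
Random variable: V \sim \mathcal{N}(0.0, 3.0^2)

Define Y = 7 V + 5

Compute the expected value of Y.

For Y = 7V + 5:
E[Y] = 7 * E[V] + 5
E[V] = 0.0 = 0
E[Y] = 7 * 0 + 5 = 5

5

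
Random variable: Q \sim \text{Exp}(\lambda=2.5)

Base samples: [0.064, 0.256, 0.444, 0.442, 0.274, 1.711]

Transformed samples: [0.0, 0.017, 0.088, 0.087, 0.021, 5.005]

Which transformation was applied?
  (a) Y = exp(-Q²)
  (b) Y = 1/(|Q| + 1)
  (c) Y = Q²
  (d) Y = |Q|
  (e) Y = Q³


Checking option (e) Y = Q³:
  Q = 0.064 -> Y = 0.0 ✓
  Q = 0.256 -> Y = 0.017 ✓
  Q = 0.444 -> Y = 0.088 ✓
All samples match this transformation.

(e) Q³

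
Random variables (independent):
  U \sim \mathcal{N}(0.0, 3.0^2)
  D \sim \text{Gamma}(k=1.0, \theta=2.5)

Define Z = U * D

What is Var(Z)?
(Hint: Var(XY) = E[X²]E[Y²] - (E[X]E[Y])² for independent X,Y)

Var(XY) = E[X²]E[Y²] - (E[X]E[Y])²
E[U] = 0, Var(U) = 9
E[D] = 2.5, Var(D) = 6.25
E[U²] = 9 + 0² = 9
E[D²] = 6.25 + 2.5² = 12.5
Var(Z) = 9*12.5 - (0*2.5)²
= 112.5 - 0 = 112.5

112.5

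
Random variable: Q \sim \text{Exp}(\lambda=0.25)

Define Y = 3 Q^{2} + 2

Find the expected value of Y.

E[Y] = 3*E[Q²] + 2
E[Q] = 4
E[Q²] = Var(Q) + (E[Q])² = 16 + 16 = 32
E[Y] = 3*32 + 2 = 98

98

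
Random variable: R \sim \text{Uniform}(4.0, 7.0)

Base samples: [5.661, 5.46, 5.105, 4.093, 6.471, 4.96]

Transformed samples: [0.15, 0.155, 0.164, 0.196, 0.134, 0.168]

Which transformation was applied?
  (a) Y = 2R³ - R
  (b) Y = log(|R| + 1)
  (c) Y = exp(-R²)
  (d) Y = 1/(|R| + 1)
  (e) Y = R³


Checking option (d) Y = 1/(|R| + 1):
  R = 5.661 -> Y = 0.15 ✓
  R = 5.46 -> Y = 0.155 ✓
  R = 5.105 -> Y = 0.164 ✓
All samples match this transformation.

(d) 1/(|R| + 1)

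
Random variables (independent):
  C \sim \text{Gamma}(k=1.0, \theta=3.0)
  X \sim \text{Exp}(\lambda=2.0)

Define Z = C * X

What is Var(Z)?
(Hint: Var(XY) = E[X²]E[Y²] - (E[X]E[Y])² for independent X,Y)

Var(XY) = E[X²]E[Y²] - (E[X]E[Y])²
E[C] = 3, Var(C) = 9
E[X] = 0.5, Var(X) = 0.25
E[C²] = 9 + 3² = 18
E[X²] = 0.25 + 0.5² = 0.5
Var(Z) = 18*0.5 - (3*0.5)²
= 9 - 2.25 = 6.75

6.75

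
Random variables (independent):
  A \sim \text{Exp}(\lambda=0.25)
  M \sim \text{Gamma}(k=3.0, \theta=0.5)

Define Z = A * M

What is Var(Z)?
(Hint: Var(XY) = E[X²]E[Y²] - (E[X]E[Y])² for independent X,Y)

Var(XY) = E[X²]E[Y²] - (E[X]E[Y])²
E[A] = 4, Var(A) = 16
E[M] = 1.5, Var(M) = 0.75
E[A²] = 16 + 4² = 32
E[M²] = 0.75 + 1.5² = 3
Var(Z) = 32*3 - (4*1.5)²
= 96 - 36 = 60

60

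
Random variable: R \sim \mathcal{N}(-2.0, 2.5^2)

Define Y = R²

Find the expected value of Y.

E[R²] = Var(R) + (E[R])² = 6.25 + 4 = 10.25

10.25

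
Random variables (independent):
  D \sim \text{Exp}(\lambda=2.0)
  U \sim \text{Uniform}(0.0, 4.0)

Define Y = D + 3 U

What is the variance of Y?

For independent RVs: Var(aX + bY) = a²Var(X) + b²Var(Y)
Var(D) = 0.25
Var(U) = 1.3333333
Var(Y) = 1²*0.25 + 3²*1.3333333
= 1*0.25 + 9*1.3333333 = 12.25

12.25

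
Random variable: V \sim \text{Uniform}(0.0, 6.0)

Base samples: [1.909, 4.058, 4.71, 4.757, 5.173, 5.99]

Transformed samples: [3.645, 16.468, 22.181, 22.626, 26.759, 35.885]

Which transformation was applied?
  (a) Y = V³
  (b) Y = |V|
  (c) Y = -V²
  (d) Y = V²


Checking option (d) Y = V²:
  V = 1.909 -> Y = 3.645 ✓
  V = 4.058 -> Y = 16.468 ✓
  V = 4.71 -> Y = 22.181 ✓
All samples match this transformation.

(d) V²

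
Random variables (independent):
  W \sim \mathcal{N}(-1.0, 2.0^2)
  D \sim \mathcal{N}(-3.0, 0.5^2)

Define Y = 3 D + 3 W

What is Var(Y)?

For independent RVs: Var(aX + bY) = a²Var(X) + b²Var(Y)
Var(W) = 4
Var(D) = 0.25
Var(Y) = 3²*4 + 3²*0.25
= 9*4 + 9*0.25 = 38.25

38.25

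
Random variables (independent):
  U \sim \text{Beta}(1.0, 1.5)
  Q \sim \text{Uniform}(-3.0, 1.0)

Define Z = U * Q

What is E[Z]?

For independent RVs: E[XY] = E[X]*E[Y]
E[U] = 0.4
E[Q] = -1
E[Z] = 0.4 * (-1) = -0.4

-0.4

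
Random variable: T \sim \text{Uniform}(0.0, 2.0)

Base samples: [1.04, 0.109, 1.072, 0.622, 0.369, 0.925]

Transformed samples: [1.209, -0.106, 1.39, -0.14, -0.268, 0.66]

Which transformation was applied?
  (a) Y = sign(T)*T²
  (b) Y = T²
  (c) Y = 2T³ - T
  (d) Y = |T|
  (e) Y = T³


Checking option (c) Y = 2T³ - T:
  T = 1.04 -> Y = 1.209 ✓
  T = 0.109 -> Y = -0.106 ✓
  T = 1.072 -> Y = 1.39 ✓
All samples match this transformation.

(c) 2T³ - T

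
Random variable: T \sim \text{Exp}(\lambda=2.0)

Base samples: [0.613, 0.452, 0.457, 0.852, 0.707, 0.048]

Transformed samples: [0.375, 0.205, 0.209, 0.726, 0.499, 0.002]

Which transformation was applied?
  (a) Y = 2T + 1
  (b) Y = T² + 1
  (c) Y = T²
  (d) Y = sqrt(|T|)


Checking option (c) Y = T²:
  T = 0.613 -> Y = 0.375 ✓
  T = 0.452 -> Y = 0.205 ✓
  T = 0.457 -> Y = 0.209 ✓
All samples match this transformation.

(c) T²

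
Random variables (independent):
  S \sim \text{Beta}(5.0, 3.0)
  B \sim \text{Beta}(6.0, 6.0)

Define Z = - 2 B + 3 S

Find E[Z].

E[Z] = 3*E[S] - 2*E[B]
E[S] = 0.625
E[B] = 0.5
E[Z] = 3*0.625 - 2*0.5 = 0.875

0.875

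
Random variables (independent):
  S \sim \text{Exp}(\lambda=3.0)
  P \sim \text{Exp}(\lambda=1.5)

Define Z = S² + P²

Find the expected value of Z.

E[Z] = E[S²] + E[P²]
E[S²] = Var(S) + E[S]² = 0.11111111 + 0.11111111 = 0.22222222
E[P²] = Var(P) + E[P]² = 0.44444444 + 0.44444444 = 0.88888889
E[Z] = 0.22222222 + 0.88888889 = 1.1111111

1.1111111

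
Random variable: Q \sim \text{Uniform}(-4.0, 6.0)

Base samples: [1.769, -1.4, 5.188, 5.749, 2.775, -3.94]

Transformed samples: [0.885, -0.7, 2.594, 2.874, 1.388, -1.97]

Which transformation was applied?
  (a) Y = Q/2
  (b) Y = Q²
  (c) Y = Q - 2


Checking option (a) Y = Q/2:
  Q = 1.769 -> Y = 0.885 ✓
  Q = -1.4 -> Y = -0.7 ✓
  Q = 5.188 -> Y = 2.594 ✓
All samples match this transformation.

(a) Q/2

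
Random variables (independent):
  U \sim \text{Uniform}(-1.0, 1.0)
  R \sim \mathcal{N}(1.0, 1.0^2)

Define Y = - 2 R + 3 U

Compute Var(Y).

For independent RVs: Var(aX + bY) = a²Var(X) + b²Var(Y)
Var(U) = 0.33333333
Var(R) = 1
Var(Y) = 3²*0.33333333 + (-2)²*1
= 9*0.33333333 + 4*1 = 7

7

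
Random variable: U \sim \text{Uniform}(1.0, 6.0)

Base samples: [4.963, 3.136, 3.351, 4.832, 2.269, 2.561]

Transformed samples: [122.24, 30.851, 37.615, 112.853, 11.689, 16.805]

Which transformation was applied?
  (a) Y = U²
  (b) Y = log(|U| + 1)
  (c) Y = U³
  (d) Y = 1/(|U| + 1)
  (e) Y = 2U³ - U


Checking option (c) Y = U³:
  U = 4.963 -> Y = 122.24 ✓
  U = 3.136 -> Y = 30.851 ✓
  U = 3.351 -> Y = 37.615 ✓
All samples match this transformation.

(c) U³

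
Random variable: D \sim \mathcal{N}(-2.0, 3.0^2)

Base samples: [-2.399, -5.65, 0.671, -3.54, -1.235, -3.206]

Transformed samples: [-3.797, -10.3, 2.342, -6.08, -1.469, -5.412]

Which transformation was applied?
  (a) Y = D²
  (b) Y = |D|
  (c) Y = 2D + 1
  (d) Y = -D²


Checking option (c) Y = 2D + 1:
  D = -2.399 -> Y = -3.797 ✓
  D = -5.65 -> Y = -10.3 ✓
  D = 0.671 -> Y = 2.342 ✓
All samples match this transformation.

(c) 2D + 1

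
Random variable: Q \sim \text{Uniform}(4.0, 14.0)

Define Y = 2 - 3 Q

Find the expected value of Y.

For Y = -3Q + 2:
E[Y] = -3 * E[Q] + 2
E[Q] = (4 + 14)/2 = 9
E[Y] = -3 * 9 + 2 = -25

-25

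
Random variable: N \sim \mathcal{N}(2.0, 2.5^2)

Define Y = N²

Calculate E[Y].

E[N²] = Var(N) + (E[N])² = 6.25 + 4 = 10.25

10.25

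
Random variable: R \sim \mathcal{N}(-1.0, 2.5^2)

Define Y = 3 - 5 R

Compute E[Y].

For Y = -5R + 3:
E[Y] = -5 * E[R] + 3
E[R] = -1.0 = -1
E[Y] = -5 * (-1) + 3 = 8

8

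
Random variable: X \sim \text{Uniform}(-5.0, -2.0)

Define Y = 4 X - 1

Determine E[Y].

For Y = 4X - 1:
E[Y] = 4 * E[X] - 1
E[X] = (-5 - 2)/2 = -3.5
E[Y] = 4 * (-3.5) - 1 = -15

-15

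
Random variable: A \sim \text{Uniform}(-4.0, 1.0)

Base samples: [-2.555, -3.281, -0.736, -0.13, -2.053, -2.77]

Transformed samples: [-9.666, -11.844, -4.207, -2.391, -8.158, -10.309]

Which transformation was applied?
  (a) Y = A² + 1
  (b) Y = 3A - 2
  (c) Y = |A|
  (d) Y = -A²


Checking option (b) Y = 3A - 2:
  A = -2.555 -> Y = -9.666 ✓
  A = -3.281 -> Y = -11.844 ✓
  A = -0.736 -> Y = -4.207 ✓
All samples match this transformation.

(b) 3A - 2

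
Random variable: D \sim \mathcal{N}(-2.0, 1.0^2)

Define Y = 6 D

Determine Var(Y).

For Y = aD + b: Var(Y) = a² * Var(D)
Var(D) = 1.0^2 = 1
Var(Y) = 6² * 1 = 36 * 1 = 36

36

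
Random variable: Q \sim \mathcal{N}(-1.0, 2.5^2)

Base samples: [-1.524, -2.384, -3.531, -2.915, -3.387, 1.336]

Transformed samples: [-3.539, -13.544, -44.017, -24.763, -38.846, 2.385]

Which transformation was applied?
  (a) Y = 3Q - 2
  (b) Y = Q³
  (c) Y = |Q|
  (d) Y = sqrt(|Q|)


Checking option (b) Y = Q³:
  Q = -1.524 -> Y = -3.539 ✓
  Q = -2.384 -> Y = -13.544 ✓
  Q = -3.531 -> Y = -44.017 ✓
All samples match this transformation.

(b) Q³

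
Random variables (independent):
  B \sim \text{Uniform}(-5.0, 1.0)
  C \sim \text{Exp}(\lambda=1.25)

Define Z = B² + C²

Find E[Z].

E[Z] = E[B²] + E[C²]
E[B²] = Var(B) + E[B]² = 3 + 4 = 7
E[C²] = Var(C) + E[C]² = 0.64 + 0.64 = 1.28
E[Z] = 7 + 1.28 = 8.28

8.28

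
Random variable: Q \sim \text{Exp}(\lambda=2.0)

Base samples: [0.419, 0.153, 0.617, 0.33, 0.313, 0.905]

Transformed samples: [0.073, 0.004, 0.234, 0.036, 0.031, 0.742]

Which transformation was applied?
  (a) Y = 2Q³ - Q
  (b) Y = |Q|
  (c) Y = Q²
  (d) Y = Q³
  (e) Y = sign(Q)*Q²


Checking option (d) Y = Q³:
  Q = 0.419 -> Y = 0.073 ✓
  Q = 0.153 -> Y = 0.004 ✓
  Q = 0.617 -> Y = 0.234 ✓
All samples match this transformation.

(d) Q³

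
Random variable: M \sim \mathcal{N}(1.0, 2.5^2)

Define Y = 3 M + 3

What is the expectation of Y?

For Y = 3M + 3:
E[Y] = 3 * E[M] + 3
E[M] = 1.0 = 1
E[Y] = 3 * 1 + 3 = 6

6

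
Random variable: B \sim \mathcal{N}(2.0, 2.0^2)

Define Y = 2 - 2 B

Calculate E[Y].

For Y = -2B + 2:
E[Y] = -2 * E[B] + 2
E[B] = 2.0 = 2
E[Y] = -2 * 2 + 2 = -2

-2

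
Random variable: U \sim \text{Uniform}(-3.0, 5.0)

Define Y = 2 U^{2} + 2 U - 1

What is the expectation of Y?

E[Y] = 2*E[U²] + 2*E[U] - 1
E[U] = 1
E[U²] = Var(U) + (E[U])² = 5.3333333 + 1 = 6.3333333
E[Y] = 2*6.3333333 + 2*1 - 1 = 13.666667

13.666667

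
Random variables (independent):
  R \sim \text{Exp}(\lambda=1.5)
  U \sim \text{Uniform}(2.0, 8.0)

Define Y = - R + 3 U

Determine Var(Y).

For independent RVs: Var(aX + bY) = a²Var(X) + b²Var(Y)
Var(R) = 0.44444444
Var(U) = 3
Var(Y) = (-1)²*0.44444444 + 3²*3
= 1*0.44444444 + 9*3 = 27.444444

27.444444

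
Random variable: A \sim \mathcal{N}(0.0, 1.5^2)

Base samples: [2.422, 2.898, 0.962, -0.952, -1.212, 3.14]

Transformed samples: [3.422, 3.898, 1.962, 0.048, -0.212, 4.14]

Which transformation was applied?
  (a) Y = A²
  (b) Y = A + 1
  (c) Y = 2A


Checking option (b) Y = A + 1:
  A = 2.422 -> Y = 3.422 ✓
  A = 2.898 -> Y = 3.898 ✓
  A = 0.962 -> Y = 1.962 ✓
All samples match this transformation.

(b) A + 1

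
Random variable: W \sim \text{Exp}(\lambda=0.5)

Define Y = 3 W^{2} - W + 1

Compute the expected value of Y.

E[Y] = 3*E[W²] - 1*E[W] + 1
E[W] = 2
E[W²] = Var(W) + (E[W])² = 4 + 4 = 8
E[Y] = 3*8 - 1*2 + 1 = 23

23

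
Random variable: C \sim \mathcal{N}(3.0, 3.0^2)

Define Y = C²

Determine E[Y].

E[C²] = Var(C) + (E[C])² = 9 + 9 = 18

18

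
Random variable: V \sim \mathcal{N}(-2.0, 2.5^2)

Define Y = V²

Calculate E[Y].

E[V²] = Var(V) + (E[V])² = 6.25 + 4 = 10.25

10.25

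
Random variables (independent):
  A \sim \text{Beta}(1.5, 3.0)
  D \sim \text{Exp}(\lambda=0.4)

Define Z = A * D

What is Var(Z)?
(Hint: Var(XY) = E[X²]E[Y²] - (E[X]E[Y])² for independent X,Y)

Var(XY) = E[X²]E[Y²] - (E[X]E[Y])²
E[A] = 0.33333333, Var(A) = 0.04040404
E[D] = 2.5, Var(D) = 6.25
E[A²] = 0.04040404 + 0.33333333² = 0.15151515
E[D²] = 6.25 + 2.5² = 12.5
Var(Z) = 0.15151515*12.5 - (0.33333333*2.5)²
= 1.8939394 - 0.69444444 = 1.1994949

1.1994949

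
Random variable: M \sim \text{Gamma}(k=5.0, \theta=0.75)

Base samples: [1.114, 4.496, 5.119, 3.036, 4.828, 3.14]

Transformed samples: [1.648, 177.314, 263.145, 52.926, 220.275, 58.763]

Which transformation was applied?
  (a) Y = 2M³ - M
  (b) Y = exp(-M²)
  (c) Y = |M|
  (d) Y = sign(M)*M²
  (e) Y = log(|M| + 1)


Checking option (a) Y = 2M³ - M:
  M = 1.114 -> Y = 1.648 ✓
  M = 4.496 -> Y = 177.314 ✓
  M = 5.119 -> Y = 263.145 ✓
All samples match this transformation.

(a) 2M³ - M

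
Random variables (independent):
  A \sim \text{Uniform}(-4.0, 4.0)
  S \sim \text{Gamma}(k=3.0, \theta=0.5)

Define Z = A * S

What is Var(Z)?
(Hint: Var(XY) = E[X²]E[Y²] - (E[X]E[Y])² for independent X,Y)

Var(XY) = E[X²]E[Y²] - (E[X]E[Y])²
E[A] = 0, Var(A) = 5.3333333
E[S] = 1.5, Var(S) = 0.75
E[A²] = 5.3333333 + 0² = 5.3333333
E[S²] = 0.75 + 1.5² = 3
Var(Z) = 5.3333333*3 - (0*1.5)²
= 16 - 0 = 16

16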